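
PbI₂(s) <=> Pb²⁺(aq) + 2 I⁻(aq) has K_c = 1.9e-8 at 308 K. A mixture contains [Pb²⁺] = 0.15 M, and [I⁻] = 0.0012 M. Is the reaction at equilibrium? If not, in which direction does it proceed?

(PbI₂ is a pure solid — omitted from Q_c.)
Q_c = [Pb²⁺]·[I⁻]² = (0.15)·(0.0012)² = 2.2e-7
Q_c = 2.2e-7 > K_c = 1.9e-8, so the reverse reaction proceeds.

in the reverse direction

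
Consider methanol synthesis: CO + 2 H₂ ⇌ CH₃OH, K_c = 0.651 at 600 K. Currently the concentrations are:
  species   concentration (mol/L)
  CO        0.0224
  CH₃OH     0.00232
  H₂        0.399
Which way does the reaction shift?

at equilibrium

Q_c = [CH₃OH] / ([CO]·[H₂]²) = (0.00232) / ((0.0224)·(0.399)²) = 0.651
Q_c = 0.651 = K_c, so the system is already at equilibrium.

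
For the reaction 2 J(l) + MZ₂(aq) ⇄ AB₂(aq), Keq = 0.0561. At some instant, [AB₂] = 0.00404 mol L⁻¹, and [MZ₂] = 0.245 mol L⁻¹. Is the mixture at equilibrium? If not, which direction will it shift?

(J is a pure liquid — omitted from Q.)
Q = [AB₂] / [MZ₂] = (0.00404) / (0.245) = 0.0165
Q = 0.0165 < Keq = 0.0561: net forward reaction.

no; Q < K, reaction proceeds forward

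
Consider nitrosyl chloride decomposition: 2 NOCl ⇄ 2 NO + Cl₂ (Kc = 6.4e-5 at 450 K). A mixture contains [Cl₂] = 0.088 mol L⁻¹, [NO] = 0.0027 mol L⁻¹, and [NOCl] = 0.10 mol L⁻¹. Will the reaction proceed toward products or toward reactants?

Qc = [NO]²·[Cl₂] / [NOCl]² = (0.0027)²·(0.088) / (0.10)² = 6.4e-5
Qc = 6.4e-5 = Kc, so the system is already at equilibrium.

at equilibrium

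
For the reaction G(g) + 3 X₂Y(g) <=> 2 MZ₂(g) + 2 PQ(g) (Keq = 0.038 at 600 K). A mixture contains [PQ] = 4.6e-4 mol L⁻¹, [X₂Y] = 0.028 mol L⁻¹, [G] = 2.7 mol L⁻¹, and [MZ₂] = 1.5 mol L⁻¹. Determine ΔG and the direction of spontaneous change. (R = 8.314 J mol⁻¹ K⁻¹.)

Q = [MZ₂]²·[PQ]² / ([G]·[X₂Y]³) = (1.5)²·(4.6e-4)² / ((2.7)·(0.028)³) = 0.00803
ΔG = RT ln(Q/Keq) = (8.314 J mol⁻¹ K⁻¹)(600 K) × ln(0.00803/0.038)
   = (4.988 kJ/mol)(-1.554) = -7.75 kJ/mol
ΔG < 0, so the forward reaction is spontaneous (proceeds forward).

ΔG = -7.75 kJ/mol; the forward reaction is spontaneous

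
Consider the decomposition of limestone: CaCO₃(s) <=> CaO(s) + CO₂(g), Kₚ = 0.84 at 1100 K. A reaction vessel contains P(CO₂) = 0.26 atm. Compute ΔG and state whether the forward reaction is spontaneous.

(CaCO₃, CaO are pure solids — omitted from Qₚ.)
Qₚ = P(CO₂) = 0.260
ΔG = RT ln(Qₚ/Kₚ) = (8.314 J mol⁻¹ K⁻¹)(1100 K) × ln(0.260/0.84)
   = (9.145 kJ/mol)(-1.173) = -10.7 kJ/mol
ΔG < 0, so the forward reaction is spontaneous (proceeds forward).

ΔG = -10.7 kJ/mol; the forward reaction is spontaneous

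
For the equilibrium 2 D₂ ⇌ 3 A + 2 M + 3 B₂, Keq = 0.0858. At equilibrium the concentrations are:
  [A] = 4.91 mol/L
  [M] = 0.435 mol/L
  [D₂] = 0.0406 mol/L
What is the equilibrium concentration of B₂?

[B₂] = 0.0185 mol/L

At equilibrium, Keq = [A]³·[M]²·[B₂]³ / [D₂]² = 0.0858.
(4.91)³·(0.435)²·([B₂])³ / (0.0406)² = 0.0858
[B₂]³ = 6.31e-6 ⇒ [B₂] = 0.0185 mol/L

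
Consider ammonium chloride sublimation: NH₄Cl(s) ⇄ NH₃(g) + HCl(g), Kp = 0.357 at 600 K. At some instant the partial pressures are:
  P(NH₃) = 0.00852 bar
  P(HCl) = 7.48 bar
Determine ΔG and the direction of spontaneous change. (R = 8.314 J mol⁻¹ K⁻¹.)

(NH₄Cl is a pure solid — omitted from Qp.)
Qp = P(NH₃)·P(HCl) = (0.00852)·(7.48) = 0.0637
ΔG = RT ln(Qp/Kp) = (8.314 J mol⁻¹ K⁻¹)(600 K) × ln(0.0637/0.357)
   = (4.988 kJ/mol)(-1.724) = -8.60 kJ/mol
ΔG < 0, so the forward reaction is spontaneous (proceeds forward).

ΔG = -8.60 kJ/mol; the forward reaction is spontaneous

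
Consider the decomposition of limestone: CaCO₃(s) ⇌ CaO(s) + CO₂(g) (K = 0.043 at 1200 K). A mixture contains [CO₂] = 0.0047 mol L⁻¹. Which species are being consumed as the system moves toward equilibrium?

(CaCO₃, CaO are pure solids — omitted from Q.)
Q = [CO₂] = 0.0047
Q = 0.0047 < K = 0.043: net forward reaction.

CaCO₃ (reactants)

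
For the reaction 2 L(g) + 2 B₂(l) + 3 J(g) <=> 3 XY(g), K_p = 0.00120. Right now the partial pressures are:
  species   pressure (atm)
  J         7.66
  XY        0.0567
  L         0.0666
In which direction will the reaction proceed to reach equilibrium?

(B₂ is a pure liquid — omitted from Q_p.)
Q_p = P(XY)³ / (P(L)²·P(J)³) = (0.0567)³ / ((0.0666)²·(7.66)³) = 9.14×10⁻⁵
Q_p = 9.14×10⁻⁵ < K_p = 0.00120, so the forward reaction proceeds.

to the right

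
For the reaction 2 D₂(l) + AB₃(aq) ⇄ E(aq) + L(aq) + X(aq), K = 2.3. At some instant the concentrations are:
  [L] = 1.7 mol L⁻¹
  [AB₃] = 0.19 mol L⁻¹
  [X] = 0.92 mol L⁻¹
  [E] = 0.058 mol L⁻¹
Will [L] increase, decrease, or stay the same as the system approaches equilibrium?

increase

(D₂ is a pure liquid — omitted from Q.)
Q = [E]·[L]·[X] / [AB₃] = (0.058)·(1.7)·(0.92) / (0.19) = 0.48
Q = 0.48 < K = 2.3: net forward reaction.
L is a product, so it increases.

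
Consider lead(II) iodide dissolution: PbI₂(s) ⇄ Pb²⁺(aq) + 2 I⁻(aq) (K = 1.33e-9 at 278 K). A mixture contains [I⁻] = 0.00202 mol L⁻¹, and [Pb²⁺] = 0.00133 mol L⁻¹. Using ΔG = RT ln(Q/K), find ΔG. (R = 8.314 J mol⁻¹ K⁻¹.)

(PbI₂ is a pure solid — omitted from Q.)
Q = [Pb²⁺]·[I⁻]² = (0.00133)·(0.00202)² = 5.43e-9
ΔG = RT ln(Q/K) = (8.314 J mol⁻¹ K⁻¹)(278 K) × ln(5.43e-9/1.33e-9)
   = (2.311 kJ/mol)(1.407) = 3.25 kJ/mol
ΔG > 0, so the forward reaction is non-spontaneous (proceeds in reverse).

ΔG = 3.25 kJ/mol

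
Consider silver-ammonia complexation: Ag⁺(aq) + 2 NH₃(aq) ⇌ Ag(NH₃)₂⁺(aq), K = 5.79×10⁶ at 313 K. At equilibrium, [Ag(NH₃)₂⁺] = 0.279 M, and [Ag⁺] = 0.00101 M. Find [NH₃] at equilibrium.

[NH₃] = 0.00691 M

At equilibrium, K = [Ag(NH₃)₂⁺] / ([Ag⁺]·[NH₃]²) = 5.79×10⁶.
(0.279) / ((0.00101)·([NH₃])²) = 5.79×10⁶
[NH₃]² = 4.77×10⁻⁵ ⇒ [NH₃] = 0.00691 M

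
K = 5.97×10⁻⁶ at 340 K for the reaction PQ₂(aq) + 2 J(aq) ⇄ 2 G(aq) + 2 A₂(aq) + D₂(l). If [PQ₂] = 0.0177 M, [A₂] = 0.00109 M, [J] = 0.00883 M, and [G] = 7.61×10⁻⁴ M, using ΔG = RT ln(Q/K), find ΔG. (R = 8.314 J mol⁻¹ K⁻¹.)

(D₂ is a pure liquid — omitted from Q.)
Q = [G]²·[A₂]² / ([PQ₂]·[J]²) = (7.61×10⁻⁴)²·(0.00109)² / ((0.0177)·(0.00883)²) = 4.99×10⁻⁷
ΔG = RT ln(Q/K) = (8.314 J mol⁻¹ K⁻¹)(340 K) × ln(4.99×10⁻⁷/5.97×10⁻⁶)
   = (2.827 kJ/mol)(-2.482) = -7.02 kJ/mol
ΔG < 0, so the forward reaction is spontaneous (proceeds forward).

ΔG = -7.02 kJ/mol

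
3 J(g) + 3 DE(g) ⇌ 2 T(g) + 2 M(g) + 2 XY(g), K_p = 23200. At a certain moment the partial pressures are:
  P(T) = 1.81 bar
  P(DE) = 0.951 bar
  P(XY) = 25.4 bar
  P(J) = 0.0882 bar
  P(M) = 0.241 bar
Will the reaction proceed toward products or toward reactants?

reverse (toward reactants)

Q_p = P(T)²·P(M)²·P(XY)² / (P(J)³·P(DE)³) = (1.81)²·(0.241)²·(25.4)² / ((0.0882)³·(0.951)³) = 2.08e5
Q_p = 2.08e5 > K_p = 23200, so the reverse reaction proceeds.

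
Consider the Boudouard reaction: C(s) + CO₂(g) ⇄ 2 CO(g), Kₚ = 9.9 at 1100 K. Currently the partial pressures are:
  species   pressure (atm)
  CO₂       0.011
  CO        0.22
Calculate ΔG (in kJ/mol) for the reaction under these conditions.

ΔG = -7.42 kJ/mol

(C is a pure solid — omitted from Qₚ.)
Qₚ = P(CO)² / P(CO₂) = (0.22)² / (0.011) = 4.40
ΔG = RT ln(Qₚ/Kₚ) = (8.314 J mol⁻¹ K⁻¹)(1100 K) × ln(4.40/9.9)
   = (9.145 kJ/mol)(-0.8109) = -7.42 kJ/mol
ΔG < 0, so the forward reaction is spontaneous (proceeds forward).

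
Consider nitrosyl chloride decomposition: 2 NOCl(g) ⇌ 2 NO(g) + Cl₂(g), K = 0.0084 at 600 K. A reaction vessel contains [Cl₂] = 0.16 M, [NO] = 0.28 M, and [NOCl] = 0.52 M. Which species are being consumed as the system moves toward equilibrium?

NO, Cl₂ (products)

Q = [NO]²·[Cl₂] / [NOCl]² = (0.28)²·(0.16) / (0.52)² = 0.046
Q = 0.046 > K = 0.0084: net reverse reaction.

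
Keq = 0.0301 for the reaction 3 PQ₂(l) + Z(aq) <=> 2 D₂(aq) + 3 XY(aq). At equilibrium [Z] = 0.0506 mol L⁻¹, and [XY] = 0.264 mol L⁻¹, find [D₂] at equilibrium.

(PQ₂ is a pure liquid — omitted from Keq.)
At equilibrium, Keq = [D₂]²·[XY]³ / [Z] = 0.0301.
([D₂])²·(0.264)³ / (0.0506) = 0.0301
[D₂]² = 0.0828 ⇒ [D₂] = 0.288 mol L⁻¹

[D₂] = 0.288 mol L⁻¹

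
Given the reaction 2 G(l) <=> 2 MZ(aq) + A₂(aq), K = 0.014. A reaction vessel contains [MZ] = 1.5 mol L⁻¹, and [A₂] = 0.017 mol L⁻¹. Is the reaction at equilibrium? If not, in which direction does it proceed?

(G is a pure liquid — omitted from Q.)
Q = [MZ]²·[A₂] = (1.5)²·(0.017) = 0.038
Q = 0.038 > K = 0.014, so the reverse reaction proceeds.

toward reactants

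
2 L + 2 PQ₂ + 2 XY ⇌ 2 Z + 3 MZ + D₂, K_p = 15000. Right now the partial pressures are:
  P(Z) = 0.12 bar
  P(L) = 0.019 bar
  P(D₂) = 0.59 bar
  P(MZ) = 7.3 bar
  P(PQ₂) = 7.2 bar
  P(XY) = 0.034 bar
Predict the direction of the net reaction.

reverse (toward reactants)

Q_p = P(Z)²·P(MZ)³·P(D₂) / (P(L)²·P(PQ₂)²·P(XY)²) = (0.12)²·(7.3)³·(0.59) / ((0.019)²·(7.2)²·(0.034)²) = 1.5e5
Q_p = 1.5e5 > K_p = 15000, so the reverse reaction proceeds.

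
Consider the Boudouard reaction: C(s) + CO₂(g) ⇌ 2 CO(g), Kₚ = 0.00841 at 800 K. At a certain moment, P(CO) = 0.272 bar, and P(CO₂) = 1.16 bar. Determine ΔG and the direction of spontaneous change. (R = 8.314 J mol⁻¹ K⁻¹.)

ΔG = 13.5 kJ/mol; the forward reaction is non-spontaneous

(C is a pure solid — omitted from Qₚ.)
Qₚ = P(CO)² / P(CO₂) = (0.272)² / (1.16) = 0.0638
ΔG = RT ln(Qₚ/Kₚ) = (8.314 J mol⁻¹ K⁻¹)(800 K) × ln(0.0638/0.00841)
   = (6.651 kJ/mol)(2.026) = 13.5 kJ/mol
ΔG > 0, so the forward reaction is non-spontaneous (proceeds in reverse).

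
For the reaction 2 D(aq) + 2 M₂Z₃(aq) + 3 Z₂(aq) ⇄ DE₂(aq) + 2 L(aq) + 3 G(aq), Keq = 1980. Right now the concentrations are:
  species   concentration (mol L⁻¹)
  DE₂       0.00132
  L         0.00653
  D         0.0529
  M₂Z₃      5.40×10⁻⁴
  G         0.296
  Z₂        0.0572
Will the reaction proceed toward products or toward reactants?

Q = [DE₂]·[L]²·[G]³ / ([D]²·[M₂Z₃]²·[Z₂]³) = (0.00132)·(0.00653)²·(0.296)³ / ((0.0529)²·(5.40×10⁻⁴)²·(0.0572)³) = 9560
Q = 9560 > Keq = 1980, so the reverse reaction proceeds.

to the left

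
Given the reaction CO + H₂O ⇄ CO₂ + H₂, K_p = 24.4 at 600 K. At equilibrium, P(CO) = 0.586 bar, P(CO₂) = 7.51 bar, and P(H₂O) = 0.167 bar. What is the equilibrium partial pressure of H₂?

P(H₂) = 0.318 bar

At equilibrium, K_p = P(CO₂)·P(H₂) / (P(CO)·P(H₂O)) = 24.4.
(7.51)·(P(H₂)) / ((0.586)·(0.167)) = 24.4
P(H₂) = 0.318 bar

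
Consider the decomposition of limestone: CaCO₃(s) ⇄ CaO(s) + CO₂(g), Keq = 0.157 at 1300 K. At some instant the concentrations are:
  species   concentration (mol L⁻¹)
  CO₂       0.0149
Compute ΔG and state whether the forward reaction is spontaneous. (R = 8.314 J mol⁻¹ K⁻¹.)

(CaCO₃, CaO are pure solids — omitted from Q.)
Q = [CO₂] = 0.0149
ΔG = RT ln(Q/Keq) = (8.314 J mol⁻¹ K⁻¹)(1300 K) × ln(0.0149/0.157)
   = (10.81 kJ/mol)(-2.355) = -25.5 kJ/mol
ΔG < 0, so the forward reaction is spontaneous (proceeds forward).

ΔG = -25.5 kJ/mol; the forward reaction is spontaneous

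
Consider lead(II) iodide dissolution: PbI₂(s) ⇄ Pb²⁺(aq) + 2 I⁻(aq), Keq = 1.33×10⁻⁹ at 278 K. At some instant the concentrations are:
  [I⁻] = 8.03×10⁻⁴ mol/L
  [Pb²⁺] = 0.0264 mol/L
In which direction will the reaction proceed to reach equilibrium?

(PbI₂ is a pure solid — omitted from Q.)
Q = [Pb²⁺]·[I⁻]² = (0.0264)·(8.03×10⁻⁴)² = 1.70×10⁻⁸
Q = 1.70×10⁻⁸ > Keq = 1.33×10⁻⁹, so the reverse reaction proceeds.

in the reverse direction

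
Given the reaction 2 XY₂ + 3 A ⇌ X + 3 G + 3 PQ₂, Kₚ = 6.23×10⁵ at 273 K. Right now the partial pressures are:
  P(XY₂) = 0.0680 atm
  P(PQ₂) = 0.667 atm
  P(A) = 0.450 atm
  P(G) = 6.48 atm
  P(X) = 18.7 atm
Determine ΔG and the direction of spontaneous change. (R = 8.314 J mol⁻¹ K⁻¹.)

ΔG = 3.97 kJ/mol; the forward reaction is non-spontaneous

Qₚ = P(X)·P(G)³·P(PQ₂)³ / (P(XY₂)²·P(A)³) = (18.7)·(6.48)³·(0.667)³ / ((0.0680)²·(0.450)³) = 3.58×10⁶
ΔG = RT ln(Qₚ/Kₚ) = (8.314 J mol⁻¹ K⁻¹)(273 K) × ln(3.58×10⁶/6.23×10⁵)
   = (2.270 kJ/mol)(1.749) = 3.97 kJ/mol
ΔG > 0, so the forward reaction is non-spontaneous (proceeds in reverse).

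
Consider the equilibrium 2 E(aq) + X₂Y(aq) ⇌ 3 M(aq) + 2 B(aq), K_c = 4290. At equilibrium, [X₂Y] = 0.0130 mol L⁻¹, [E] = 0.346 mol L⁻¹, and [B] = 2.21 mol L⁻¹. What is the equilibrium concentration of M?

At equilibrium, K_c = [M]³·[B]² / ([E]²·[X₂Y]) = 4290.
([M])³·(2.21)² / ((0.346)²·(0.0130)) = 4290
[M]³ = 1.37 ⇒ [M] = 1.11 mol L⁻¹

[M] = 1.11 mol L⁻¹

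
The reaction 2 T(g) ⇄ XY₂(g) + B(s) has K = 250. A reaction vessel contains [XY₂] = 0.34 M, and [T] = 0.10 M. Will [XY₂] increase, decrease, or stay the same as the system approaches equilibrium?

(B is a pure solid — omitted from Q.)
Q = [XY₂] / [T]² = (0.34) / (0.10)² = 34
Q = 34 < K = 250: net forward reaction.
XY₂ is a product, so it increases.

increase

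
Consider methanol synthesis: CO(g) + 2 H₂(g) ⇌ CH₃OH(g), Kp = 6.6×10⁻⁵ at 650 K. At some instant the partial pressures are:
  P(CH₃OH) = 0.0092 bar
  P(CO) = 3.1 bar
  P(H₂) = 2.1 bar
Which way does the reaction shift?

to the left

Qp = P(CH₃OH) / (P(CO)·P(H₂)²) = (0.0092) / ((3.1)·(2.1)²) = 6.7×10⁻⁴
Qp = 6.7×10⁻⁴ > Kp = 6.6×10⁻⁵, so the reverse reaction proceeds.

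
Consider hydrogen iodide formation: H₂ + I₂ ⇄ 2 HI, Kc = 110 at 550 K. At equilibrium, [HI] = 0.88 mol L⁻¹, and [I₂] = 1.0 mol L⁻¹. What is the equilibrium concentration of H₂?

At equilibrium, Kc = [HI]² / ([H₂]·[I₂]) = 110.
(0.88)² / (([H₂])·(1.0)) = 110
[H₂] = 0.00704 = 0.0070 mol L⁻¹

[H₂] = 0.0070 mol L⁻¹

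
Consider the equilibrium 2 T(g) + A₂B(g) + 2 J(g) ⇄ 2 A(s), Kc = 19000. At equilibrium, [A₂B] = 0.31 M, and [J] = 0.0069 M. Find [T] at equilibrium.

[T] = 1.9 M

(A is a pure solid — omitted from Kc.)
At equilibrium, Kc = 1 / ([T]²·[A₂B]·[J]²) = 19000.
1 / (([T])²·(0.31)·(0.0069)²) = 19000
[T]² = 3.57 ⇒ [T] = 1.9 M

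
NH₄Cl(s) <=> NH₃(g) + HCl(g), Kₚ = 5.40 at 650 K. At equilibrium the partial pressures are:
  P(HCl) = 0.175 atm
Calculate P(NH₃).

P(NH₃) = 30.9 atm

(NH₄Cl is a pure solid — omitted from Kₚ.)
At equilibrium, Kₚ = P(NH₃)·P(HCl) = 5.40.
(P(NH₃))·(0.175) = 5.40
P(NH₃) = 30.9 atm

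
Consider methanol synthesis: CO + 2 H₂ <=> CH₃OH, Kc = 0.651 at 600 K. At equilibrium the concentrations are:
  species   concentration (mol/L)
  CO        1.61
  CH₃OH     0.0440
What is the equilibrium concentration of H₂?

At equilibrium, Kc = [CH₃OH] / ([CO]·[H₂]²) = 0.651.
(0.0440) / ((1.61)·([H₂])²) = 0.651
[H₂]² = 0.0420 ⇒ [H₂] = 0.205 mol/L

[H₂] = 0.205 mol/L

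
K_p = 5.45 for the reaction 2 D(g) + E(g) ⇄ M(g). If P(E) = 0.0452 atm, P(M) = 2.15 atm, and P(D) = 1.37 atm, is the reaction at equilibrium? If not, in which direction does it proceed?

in the reverse direction

Q_p = P(M) / (P(D)²·P(E)) = (2.15) / ((1.37)²·(0.0452)) = 25.3
Q_p = 25.3 > K_p = 5.45, so the reverse reaction proceeds.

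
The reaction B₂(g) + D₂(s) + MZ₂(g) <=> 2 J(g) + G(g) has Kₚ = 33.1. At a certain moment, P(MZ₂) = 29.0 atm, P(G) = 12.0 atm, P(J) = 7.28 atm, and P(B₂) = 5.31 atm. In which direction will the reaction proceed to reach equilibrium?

toward products

(D₂ is a pure solid — omitted from Qₚ.)
Qₚ = P(J)²·P(G) / (P(B₂)·P(MZ₂)) = (7.28)²·(12.0) / ((5.31)·(29.0)) = 4.13
Qₚ = 4.13 < Kₚ = 33.1, so the forward reaction proceeds.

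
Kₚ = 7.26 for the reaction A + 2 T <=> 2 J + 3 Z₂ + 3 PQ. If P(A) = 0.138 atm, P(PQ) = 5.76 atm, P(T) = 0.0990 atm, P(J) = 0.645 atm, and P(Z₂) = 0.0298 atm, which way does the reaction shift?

in the forward direction

Qₚ = P(J)²·P(Z₂)³·P(PQ)³ / (P(A)·P(T)²) = (0.645)²·(0.0298)³·(5.76)³ / ((0.138)·(0.0990)²) = 1.56
Qₚ = 1.56 < Kₚ = 7.26, so the forward reaction proceeds.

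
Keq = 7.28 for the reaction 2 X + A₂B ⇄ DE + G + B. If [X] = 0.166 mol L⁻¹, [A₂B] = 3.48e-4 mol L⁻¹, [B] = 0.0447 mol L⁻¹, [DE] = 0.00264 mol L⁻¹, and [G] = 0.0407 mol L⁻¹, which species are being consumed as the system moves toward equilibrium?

Q = [DE]·[G]·[B] / ([X]²·[A₂B]) = (0.00264)·(0.0407)·(0.0447) / ((0.166)²·(3.48e-4)) = 0.501
Q = 0.501 < Keq = 7.28: net forward reaction.

X, A₂B (reactants)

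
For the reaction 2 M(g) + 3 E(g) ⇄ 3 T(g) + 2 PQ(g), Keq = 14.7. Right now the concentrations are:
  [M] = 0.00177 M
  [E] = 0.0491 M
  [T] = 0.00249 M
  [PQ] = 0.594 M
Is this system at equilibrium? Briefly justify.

Q = [T]³·[PQ]² / ([M]²·[E]³) = (0.00249)³·(0.594)² / ((0.00177)²·(0.0491)³) = 14.7
Q = 14.7 = Keq; the system is at equilibrium.

yes, at equilibrium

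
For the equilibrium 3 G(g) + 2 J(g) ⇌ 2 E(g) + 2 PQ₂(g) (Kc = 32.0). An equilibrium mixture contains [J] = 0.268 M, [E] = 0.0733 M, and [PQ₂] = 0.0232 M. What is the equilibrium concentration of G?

[G] = 0.0108 M

At equilibrium, Kc = [E]²·[PQ₂]² / ([G]³·[J]²) = 32.0.
(0.0733)²·(0.0232)² / (([G])³·(0.268)²) = 32.0
[G]³ = 1.26e-6 ⇒ [G] = 0.0108 M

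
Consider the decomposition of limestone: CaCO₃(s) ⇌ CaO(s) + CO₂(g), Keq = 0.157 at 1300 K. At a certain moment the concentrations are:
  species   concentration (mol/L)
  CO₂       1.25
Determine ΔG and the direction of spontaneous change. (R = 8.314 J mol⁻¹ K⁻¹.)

(CaCO₃, CaO are pure solids — omitted from Q.)
Q = [CO₂] = 1.25
ΔG = RT ln(Q/Keq) = (8.314 J mol⁻¹ K⁻¹)(1300 K) × ln(1.25/0.157)
   = (10.81 kJ/mol)(2.075) = 22.4 kJ/mol
ΔG > 0, so the forward reaction is non-spontaneous (proceeds in reverse).

ΔG = 22.4 kJ/mol; the forward reaction is non-spontaneous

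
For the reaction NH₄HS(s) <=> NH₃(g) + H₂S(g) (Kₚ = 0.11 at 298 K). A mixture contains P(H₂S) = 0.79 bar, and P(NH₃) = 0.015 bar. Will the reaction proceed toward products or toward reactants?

(NH₄HS is a pure solid — omitted from Qₚ.)
Qₚ = P(NH₃)·P(H₂S) = (0.015)·(0.79) = 0.012
Qₚ = 0.012 < Kₚ = 0.11, so the forward reaction proceeds.

toward products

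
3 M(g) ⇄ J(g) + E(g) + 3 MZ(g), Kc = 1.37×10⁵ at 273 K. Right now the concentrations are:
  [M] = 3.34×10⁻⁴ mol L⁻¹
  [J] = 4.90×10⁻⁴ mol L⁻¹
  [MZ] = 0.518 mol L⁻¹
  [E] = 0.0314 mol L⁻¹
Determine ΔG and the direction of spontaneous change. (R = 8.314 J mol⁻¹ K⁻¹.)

ΔG = -1.97 kJ/mol; the forward reaction is spontaneous

Qc = [J]·[E]·[MZ]³ / [M]³ = (4.90×10⁻⁴)·(0.0314)·(0.518)³ / (3.34×10⁻⁴)³ = 57400
ΔG = RT ln(Qc/Kc) = (8.314 J mol⁻¹ K⁻¹)(273 K) × ln(57400/1.37×10⁵)
   = (2.270 kJ/mol)(-0.8699) = -1.97 kJ/mol
ΔG < 0, so the forward reaction is spontaneous (proceeds forward).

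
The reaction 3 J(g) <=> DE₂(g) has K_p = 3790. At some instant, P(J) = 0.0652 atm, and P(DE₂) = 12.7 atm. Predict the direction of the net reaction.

Q_p = P(DE₂) / P(J)³ = (12.7) / (0.0652)³ = 45800
Q_p = 45800 > K_p = 3790, so the reverse reaction proceeds.

reverse (toward reactants)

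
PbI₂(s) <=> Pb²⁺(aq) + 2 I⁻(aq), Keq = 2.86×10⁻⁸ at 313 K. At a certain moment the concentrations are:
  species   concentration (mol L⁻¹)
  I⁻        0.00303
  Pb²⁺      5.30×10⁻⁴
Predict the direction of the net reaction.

to the right

(PbI₂ is a pure solid — omitted from Q.)
Q = [Pb²⁺]·[I⁻]² = (5.30×10⁻⁴)·(0.00303)² = 4.87×10⁻⁹
Q = 4.87×10⁻⁹ < Keq = 2.86×10⁻⁸, so the forward reaction proceeds.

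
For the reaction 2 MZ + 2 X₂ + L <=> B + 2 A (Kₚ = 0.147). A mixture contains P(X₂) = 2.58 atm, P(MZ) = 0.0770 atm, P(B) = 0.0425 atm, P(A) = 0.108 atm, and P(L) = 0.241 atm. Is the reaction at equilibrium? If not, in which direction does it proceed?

Qₚ = P(B)·P(A)² / (P(MZ)²·P(X₂)²·P(L)) = (0.0425)·(0.108)² / ((0.0770)²·(2.58)²·(0.241)) = 0.0521
Qₚ = 0.0521 < Kₚ = 0.147, so the forward reaction proceeds.

toward products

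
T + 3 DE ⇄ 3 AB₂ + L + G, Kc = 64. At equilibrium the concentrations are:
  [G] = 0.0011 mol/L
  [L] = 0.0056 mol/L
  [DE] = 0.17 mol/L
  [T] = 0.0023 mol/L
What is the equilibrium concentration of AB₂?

At equilibrium, Kc = [AB₂]³·[L]·[G] / ([T]·[DE]³) = 64.
([AB₂])³·(0.0056)·(0.0011) / ((0.0023)·(0.17)³) = 64
[AB₂]³ = 117 ⇒ [AB₂] = 4.9 mol/L

[AB₂] = 4.9 mol/L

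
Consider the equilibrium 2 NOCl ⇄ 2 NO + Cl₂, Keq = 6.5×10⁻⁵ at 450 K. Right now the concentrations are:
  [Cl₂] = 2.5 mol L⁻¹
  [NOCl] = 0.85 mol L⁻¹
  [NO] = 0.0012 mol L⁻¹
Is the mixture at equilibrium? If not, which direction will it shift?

Q = [NO]²·[Cl₂] / [NOCl]² = (0.0012)²·(2.5) / (0.85)² = 5.0×10⁻⁶
Q = 5.0×10⁻⁶ < Keq = 6.5×10⁻⁵: net forward reaction.

no; Q < K, reaction proceeds forward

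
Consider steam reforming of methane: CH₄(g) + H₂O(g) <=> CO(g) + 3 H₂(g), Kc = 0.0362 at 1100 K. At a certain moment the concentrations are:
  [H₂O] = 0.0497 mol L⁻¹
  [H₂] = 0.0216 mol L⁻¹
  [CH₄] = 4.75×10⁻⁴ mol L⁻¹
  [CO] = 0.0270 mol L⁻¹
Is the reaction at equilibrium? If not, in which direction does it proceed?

forward (toward products)

Qc = [CO]·[H₂]³ / ([CH₄]·[H₂O]) = (0.0270)·(0.0216)³ / ((4.75×10⁻⁴)·(0.0497)) = 0.0115
Qc = 0.0115 < Kc = 0.0362, so the forward reaction proceeds.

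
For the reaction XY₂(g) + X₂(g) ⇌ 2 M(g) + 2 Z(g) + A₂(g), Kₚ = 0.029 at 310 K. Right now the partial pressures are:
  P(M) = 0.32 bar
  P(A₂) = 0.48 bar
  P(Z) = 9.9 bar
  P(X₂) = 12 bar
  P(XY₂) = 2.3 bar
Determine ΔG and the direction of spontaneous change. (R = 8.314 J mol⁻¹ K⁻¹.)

Qₚ = P(M)²·P(Z)²·P(A₂) / (P(XY₂)·P(X₂)) = (0.32)²·(9.9)²·(0.48) / ((2.3)·(12)) = 0.175
ΔG = RT ln(Qₚ/Kₚ) = (8.314 J mol⁻¹ K⁻¹)(310 K) × ln(0.175/0.029)
   = (2.577 kJ/mol)(1.797) = 4.63 kJ/mol
ΔG > 0, so the forward reaction is non-spontaneous (proceeds in reverse).

ΔG = 4.63 kJ/mol; the forward reaction is non-spontaneous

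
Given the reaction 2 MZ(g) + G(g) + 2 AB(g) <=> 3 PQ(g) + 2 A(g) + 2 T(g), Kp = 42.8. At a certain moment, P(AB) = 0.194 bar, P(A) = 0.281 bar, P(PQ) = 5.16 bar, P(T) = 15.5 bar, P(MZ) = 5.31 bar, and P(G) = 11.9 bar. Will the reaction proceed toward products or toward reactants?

reverse (toward reactants)

Qp = P(PQ)³·P(A)²·P(T)² / (P(MZ)²·P(G)·P(AB)²) = (5.16)³·(0.281)²·(15.5)² / ((5.31)²·(11.9)·(0.194)²) = 206
Qp = 206 > Kp = 42.8, so the reverse reaction proceeds.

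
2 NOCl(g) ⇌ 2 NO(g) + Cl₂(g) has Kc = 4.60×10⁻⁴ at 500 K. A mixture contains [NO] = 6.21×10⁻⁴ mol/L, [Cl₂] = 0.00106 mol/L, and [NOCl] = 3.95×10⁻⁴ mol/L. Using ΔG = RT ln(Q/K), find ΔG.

ΔG = 7.23 kJ/mol

Qc = [NO]²·[Cl₂] / [NOCl]² = (6.21×10⁻⁴)²·(0.00106) / (3.95×10⁻⁴)² = 0.00262
ΔG = RT ln(Qc/Kc) = (8.314 J mol⁻¹ K⁻¹)(500 K) × ln(0.00262/4.60×10⁻⁴)
   = (4.157 kJ/mol)(1.740) = 7.23 kJ/mol
ΔG > 0, so the forward reaction is non-spontaneous (proceeds in reverse).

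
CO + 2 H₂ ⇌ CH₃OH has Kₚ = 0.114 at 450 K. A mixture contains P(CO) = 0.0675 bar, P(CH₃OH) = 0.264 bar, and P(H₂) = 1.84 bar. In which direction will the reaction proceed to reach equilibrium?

Qₚ = P(CH₃OH) / (P(CO)·P(H₂)²) = (0.264) / ((0.0675)·(1.84)²) = 1.16
Qₚ = 1.16 > Kₚ = 0.114, so the reverse reaction proceeds.

reverse (toward reactants)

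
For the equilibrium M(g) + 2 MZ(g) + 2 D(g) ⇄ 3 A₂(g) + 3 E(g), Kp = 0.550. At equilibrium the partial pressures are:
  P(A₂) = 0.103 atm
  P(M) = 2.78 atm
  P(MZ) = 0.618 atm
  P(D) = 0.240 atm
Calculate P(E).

P(E) = 3.13 atm

At equilibrium, Kp = P(A₂)³·P(E)³ / (P(M)·P(MZ)²·P(D)²) = 0.550.
(0.103)³·(P(E))³ / ((2.78)·(0.618)²·(0.240)²) = 0.550
P(E)³ = 30.8 ⇒ P(E) = 3.13 atm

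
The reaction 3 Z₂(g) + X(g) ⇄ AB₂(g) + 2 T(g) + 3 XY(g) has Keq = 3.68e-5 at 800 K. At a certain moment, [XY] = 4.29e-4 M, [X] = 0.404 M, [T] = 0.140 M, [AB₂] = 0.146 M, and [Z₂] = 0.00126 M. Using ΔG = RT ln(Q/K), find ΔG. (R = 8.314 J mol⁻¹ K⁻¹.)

Q = [AB₂]·[T]²·[XY]³ / ([Z₂]³·[X]) = (0.146)·(0.140)²·(4.29e-4)³ / ((0.00126)³·(0.404)) = 2.80e-4
ΔG = RT ln(Q/Keq) = (8.314 J mol⁻¹ K⁻¹)(800 K) × ln(2.80e-4/3.68e-5)
   = (6.651 kJ/mol)(2.029) = 13.5 kJ/mol
ΔG > 0, so the forward reaction is non-spontaneous (proceeds in reverse).

ΔG = 13.5 kJ/mol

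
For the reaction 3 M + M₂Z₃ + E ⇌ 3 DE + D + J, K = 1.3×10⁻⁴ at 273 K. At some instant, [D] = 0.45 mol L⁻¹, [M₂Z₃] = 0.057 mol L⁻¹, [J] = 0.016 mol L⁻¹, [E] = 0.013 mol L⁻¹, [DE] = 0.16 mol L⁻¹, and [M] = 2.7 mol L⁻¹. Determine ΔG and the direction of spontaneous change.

ΔG = 6.23 kJ/mol; the forward reaction is non-spontaneous

Q = [DE]³·[D]·[J] / ([M]³·[M₂Z₃]·[E]) = (0.16)³·(0.45)·(0.016) / ((2.7)³·(0.057)·(0.013)) = 0.00202
ΔG = RT ln(Q/K) = (8.314 J mol⁻¹ K⁻¹)(273 K) × ln(0.00202/1.3×10⁻⁴)
   = (2.270 kJ/mol)(2.743) = 6.23 kJ/mol
ΔG > 0, so the forward reaction is non-spontaneous (proceeds in reverse).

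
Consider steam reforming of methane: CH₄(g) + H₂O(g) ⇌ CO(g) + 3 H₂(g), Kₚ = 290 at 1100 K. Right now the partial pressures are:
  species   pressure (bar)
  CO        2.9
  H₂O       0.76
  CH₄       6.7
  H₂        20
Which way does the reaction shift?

in the reverse direction

Qₚ = P(CO)·P(H₂)³ / (P(CH₄)·P(H₂O)) = (2.9)·(20)³ / ((6.7)·(0.76)) = 4600
Qₚ = 4600 > Kₚ = 290, so the reverse reaction proceeds.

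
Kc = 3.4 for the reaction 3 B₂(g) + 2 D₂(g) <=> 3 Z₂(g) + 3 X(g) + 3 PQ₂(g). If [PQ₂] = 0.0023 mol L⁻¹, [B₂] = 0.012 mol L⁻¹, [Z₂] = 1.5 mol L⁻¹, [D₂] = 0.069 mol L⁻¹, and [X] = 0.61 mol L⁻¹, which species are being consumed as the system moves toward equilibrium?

B₂, D₂ (reactants)

Qc = [Z₂]³·[X]³·[PQ₂]³ / ([B₂]³·[D₂]²) = (1.5)³·(0.61)³·(0.0023)³ / ((0.012)³·(0.069)²) = 1.1
Qc = 1.1 < Kc = 3.4: net forward reaction.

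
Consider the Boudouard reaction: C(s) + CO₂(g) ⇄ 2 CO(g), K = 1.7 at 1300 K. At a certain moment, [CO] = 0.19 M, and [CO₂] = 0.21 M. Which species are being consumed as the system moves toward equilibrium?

C, CO₂ (reactants)

(C is a pure solid — omitted from Q.)
Q = [CO]² / [CO₂] = (0.19)² / (0.21) = 0.17
Q = 0.17 < K = 1.7: net forward reaction.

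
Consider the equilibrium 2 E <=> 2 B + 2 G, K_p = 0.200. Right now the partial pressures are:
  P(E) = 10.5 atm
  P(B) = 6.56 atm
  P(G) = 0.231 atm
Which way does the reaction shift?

Q_p = P(B)²·P(G)² / P(E)² = (6.56)²·(0.231)² / (10.5)² = 0.0208
Q_p = 0.0208 < K_p = 0.200, so the forward reaction proceeds.

toward products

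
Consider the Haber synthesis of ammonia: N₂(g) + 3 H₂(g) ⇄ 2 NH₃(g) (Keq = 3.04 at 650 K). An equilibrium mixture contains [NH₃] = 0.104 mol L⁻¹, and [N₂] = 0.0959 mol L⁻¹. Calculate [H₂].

[H₂] = 0.334 mol L⁻¹

At equilibrium, Keq = [NH₃]² / ([N₂]·[H₂]³) = 3.04.
(0.104)² / ((0.0959)·([H₂])³) = 3.04
[H₂]³ = 0.0371 ⇒ [H₂] = 0.334 mol L⁻¹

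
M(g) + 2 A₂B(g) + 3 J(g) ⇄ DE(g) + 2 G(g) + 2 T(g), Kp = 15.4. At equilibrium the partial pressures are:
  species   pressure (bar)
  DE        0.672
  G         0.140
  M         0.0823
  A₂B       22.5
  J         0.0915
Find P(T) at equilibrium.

At equilibrium, Kp = P(DE)·P(G)²·P(T)² / (P(M)·P(A₂B)²·P(J)³) = 15.4.
(0.672)·(0.140)²·(P(T))² / ((0.0823)·(22.5)²·(0.0915)³) = 15.4
P(T)² = 37.3 ⇒ P(T) = 6.11 bar

P(T) = 6.11 bar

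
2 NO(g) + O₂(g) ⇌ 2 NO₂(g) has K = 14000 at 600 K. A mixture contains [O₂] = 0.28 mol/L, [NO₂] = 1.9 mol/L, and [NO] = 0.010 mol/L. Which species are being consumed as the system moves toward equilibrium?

Q = [NO₂]² / ([NO]²·[O₂]) = (1.9)² / ((0.010)²·(0.28)) = 1.3e5
Q = 1.3e5 > K = 14000: net reverse reaction.

NO₂ (products)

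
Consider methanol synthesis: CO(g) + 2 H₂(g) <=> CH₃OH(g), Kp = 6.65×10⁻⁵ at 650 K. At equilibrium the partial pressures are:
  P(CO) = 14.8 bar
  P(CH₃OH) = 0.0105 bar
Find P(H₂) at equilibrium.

At equilibrium, Kp = P(CH₃OH) / (P(CO)·P(H₂)²) = 6.65×10⁻⁵.
(0.0105) / ((14.8)·(P(H₂))²) = 6.65×10⁻⁵
P(H₂)² = 10.7 ⇒ P(H₂) = 3.27 bar

P(H₂) = 3.27 bar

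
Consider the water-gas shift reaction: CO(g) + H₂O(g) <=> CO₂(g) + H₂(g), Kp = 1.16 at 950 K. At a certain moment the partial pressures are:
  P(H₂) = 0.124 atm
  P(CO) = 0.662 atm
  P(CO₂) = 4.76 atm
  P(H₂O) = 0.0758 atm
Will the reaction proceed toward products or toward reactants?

toward reactants

Qp = P(CO₂)·P(H₂) / (P(CO)·P(H₂O)) = (4.76)·(0.124) / ((0.662)·(0.0758)) = 11.8
Qp = 11.8 > Kp = 1.16, so the reverse reaction proceeds.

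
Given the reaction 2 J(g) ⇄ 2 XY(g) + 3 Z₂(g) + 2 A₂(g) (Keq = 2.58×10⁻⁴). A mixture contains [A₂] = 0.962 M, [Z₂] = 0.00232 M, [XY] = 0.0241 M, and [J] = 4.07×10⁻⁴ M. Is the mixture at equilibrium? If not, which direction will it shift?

Q = [XY]²·[Z₂]³·[A₂]² / [J]² = (0.0241)²·(0.00232)³·(0.962)² / (4.07×10⁻⁴)² = 4.05×10⁻⁵
Q = 4.05×10⁻⁵ < Keq = 2.58×10⁻⁴: net forward reaction.

no; Q < K, reaction proceeds forward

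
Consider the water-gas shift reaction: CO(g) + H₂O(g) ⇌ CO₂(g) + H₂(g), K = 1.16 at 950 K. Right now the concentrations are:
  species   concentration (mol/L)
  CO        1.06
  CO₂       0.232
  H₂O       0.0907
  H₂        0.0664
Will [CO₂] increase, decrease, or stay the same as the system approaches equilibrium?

Q = [CO₂]·[H₂] / ([CO]·[H₂O]) = (0.232)·(0.0664) / ((1.06)·(0.0907)) = 0.160
Q = 0.160 < K = 1.16: net forward reaction.
CO₂ is a product, so it increases.

increase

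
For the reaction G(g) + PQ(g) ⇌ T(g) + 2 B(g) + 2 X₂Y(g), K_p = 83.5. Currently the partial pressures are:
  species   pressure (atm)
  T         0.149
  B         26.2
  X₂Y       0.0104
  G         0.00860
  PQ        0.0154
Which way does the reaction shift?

no net change (already at equilibrium)

Q_p = P(T)·P(B)²·P(X₂Y)² / (P(G)·P(PQ)) = (0.149)·(26.2)²·(0.0104)² / ((0.00860)·(0.0154)) = 83.5
Q_p = 83.5 = K_p, so the system is already at equilibrium.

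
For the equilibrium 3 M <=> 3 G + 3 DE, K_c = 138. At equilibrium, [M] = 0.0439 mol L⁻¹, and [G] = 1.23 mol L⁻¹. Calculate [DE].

[DE] = 0.184 mol L⁻¹

At equilibrium, K_c = [G]³·[DE]³ / [M]³ = 138.
(1.23)³·([DE])³ / (0.0439)³ = 138
[DE]³ = 0.00627 ⇒ [DE] = 0.184 mol L⁻¹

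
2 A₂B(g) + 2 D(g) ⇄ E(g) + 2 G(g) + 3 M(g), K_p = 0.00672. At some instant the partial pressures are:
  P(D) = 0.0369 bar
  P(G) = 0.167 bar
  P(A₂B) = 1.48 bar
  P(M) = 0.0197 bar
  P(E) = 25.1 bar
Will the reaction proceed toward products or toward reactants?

to the right

Q_p = P(E)·P(G)²·P(M)³ / (P(A₂B)²·P(D)²) = (25.1)·(0.167)²·(0.0197)³ / ((1.48)²·(0.0369)²) = 0.00179
Q_p = 0.00179 < K_p = 0.00672, so the forward reaction proceeds.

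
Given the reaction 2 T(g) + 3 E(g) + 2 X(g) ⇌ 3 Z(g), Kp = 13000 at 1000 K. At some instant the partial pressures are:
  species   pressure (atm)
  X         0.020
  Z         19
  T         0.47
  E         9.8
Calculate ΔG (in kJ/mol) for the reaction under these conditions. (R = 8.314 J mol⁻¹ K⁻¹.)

Qp = P(Z)³ / (P(T)²·P(E)³·P(X)²) = (19)³ / ((0.47)²·(9.8)³·(0.020)²) = 82500
ΔG = RT ln(Qp/Kp) = (8.314 J mol⁻¹ K⁻¹)(1000 K) × ln(82500/13000)
   = (8.314 kJ/mol)(1.848) = 15.4 kJ/mol
ΔG > 0, so the forward reaction is non-spontaneous (proceeds in reverse).

ΔG = 15.4 kJ/mol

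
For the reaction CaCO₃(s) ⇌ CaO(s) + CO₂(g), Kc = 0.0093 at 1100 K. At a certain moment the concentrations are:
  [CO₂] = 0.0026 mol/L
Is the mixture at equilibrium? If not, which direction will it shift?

(CaCO₃, CaO are pure solids — omitted from Qc.)
Qc = [CO₂] = 0.0026
Qc = 0.0026 < Kc = 0.0093: net forward reaction.

no; Q < K, reaction proceeds forward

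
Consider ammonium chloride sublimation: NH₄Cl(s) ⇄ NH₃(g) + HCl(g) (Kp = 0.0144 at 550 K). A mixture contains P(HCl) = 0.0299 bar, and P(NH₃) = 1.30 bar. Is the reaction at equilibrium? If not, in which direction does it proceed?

(NH₄Cl is a pure solid — omitted from Qp.)
Qp = P(NH₃)·P(HCl) = (1.30)·(0.0299) = 0.0389
Qp = 0.0389 > Kp = 0.0144, so the reverse reaction proceeds.

to the left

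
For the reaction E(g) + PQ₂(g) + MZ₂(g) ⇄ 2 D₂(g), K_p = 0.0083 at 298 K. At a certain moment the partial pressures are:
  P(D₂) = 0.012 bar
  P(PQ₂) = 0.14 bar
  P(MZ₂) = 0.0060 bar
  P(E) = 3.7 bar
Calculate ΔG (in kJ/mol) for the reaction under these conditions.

Q_p = P(D₂)² / (P(E)·P(PQ₂)·P(MZ₂)) = (0.012)² / ((3.7)·(0.14)·(0.0060)) = 0.0463
ΔG = RT ln(Q_p/K_p) = (8.314 J mol⁻¹ K⁻¹)(298 K) × ln(0.0463/0.0083)
   = (2.478 kJ/mol)(1.719) = 4.26 kJ/mol
ΔG > 0, so the forward reaction is non-spontaneous (proceeds in reverse).

ΔG = 4.26 kJ/mol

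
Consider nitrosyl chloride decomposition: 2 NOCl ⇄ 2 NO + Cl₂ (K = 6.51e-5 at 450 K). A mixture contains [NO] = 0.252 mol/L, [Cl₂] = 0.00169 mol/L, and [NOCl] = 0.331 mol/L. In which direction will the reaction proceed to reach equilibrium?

toward reactants

Q = [NO]²·[Cl₂] / [NOCl]² = (0.252)²·(0.00169) / (0.331)² = 9.80e-4
Q = 9.80e-4 > K = 6.51e-5, so the reverse reaction proceeds.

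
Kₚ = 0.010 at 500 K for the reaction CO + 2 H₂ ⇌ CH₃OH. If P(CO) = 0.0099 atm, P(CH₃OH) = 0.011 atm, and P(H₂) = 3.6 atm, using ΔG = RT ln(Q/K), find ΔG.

ΔG = 8.93 kJ/mol

Qₚ = P(CH₃OH) / (P(CO)·P(H₂)²) = (0.011) / ((0.0099)·(3.6)²) = 0.0857
ΔG = RT ln(Qₚ/Kₚ) = (8.314 J mol⁻¹ K⁻¹)(500 K) × ln(0.0857/0.010)
   = (4.157 kJ/mol)(2.148) = 8.93 kJ/mol
ΔG > 0, so the forward reaction is non-spontaneous (proceeds in reverse).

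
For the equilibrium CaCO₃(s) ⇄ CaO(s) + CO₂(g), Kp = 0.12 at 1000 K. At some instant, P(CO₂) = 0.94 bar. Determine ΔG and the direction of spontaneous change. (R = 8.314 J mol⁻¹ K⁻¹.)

ΔG = 17.1 kJ/mol; the forward reaction is non-spontaneous

(CaCO₃, CaO are pure solids — omitted from Qp.)
Qp = P(CO₂) = 0.940
ΔG = RT ln(Qp/Kp) = (8.314 J mol⁻¹ K⁻¹)(1000 K) × ln(0.940/0.12)
   = (8.314 kJ/mol)(2.058) = 17.1 kJ/mol
ΔG > 0, so the forward reaction is non-spontaneous (proceeds in reverse).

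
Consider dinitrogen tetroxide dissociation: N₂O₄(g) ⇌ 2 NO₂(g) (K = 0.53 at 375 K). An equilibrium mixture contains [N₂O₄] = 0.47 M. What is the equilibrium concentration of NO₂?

At equilibrium, K = [NO₂]² / [N₂O₄] = 0.53.
([NO₂])² / (0.47) = 0.53
[NO₂]² = 0.249 ⇒ [NO₂] = 0.50 M

[NO₂] = 0.50 M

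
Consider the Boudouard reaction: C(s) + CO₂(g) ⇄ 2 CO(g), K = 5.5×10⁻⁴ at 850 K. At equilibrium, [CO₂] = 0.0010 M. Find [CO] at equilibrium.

[CO] = 7.4×10⁻⁴ M

(C is a pure solid — omitted from K.)
At equilibrium, K = [CO]² / [CO₂] = 5.5×10⁻⁴.
([CO])² / (0.0010) = 5.5×10⁻⁴
[CO]² = 5.50×10⁻⁷ ⇒ [CO] = 7.4×10⁻⁴ M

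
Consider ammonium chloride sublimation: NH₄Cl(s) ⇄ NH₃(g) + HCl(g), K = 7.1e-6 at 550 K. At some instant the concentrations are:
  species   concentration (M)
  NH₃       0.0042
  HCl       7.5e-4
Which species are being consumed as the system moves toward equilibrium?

NH₄Cl (reactants)

(NH₄Cl is a pure solid — omitted from Q.)
Q = [NH₃]·[HCl] = (0.0042)·(7.5e-4) = 3.2e-6
Q = 3.2e-6 < K = 7.1e-6: net forward reaction.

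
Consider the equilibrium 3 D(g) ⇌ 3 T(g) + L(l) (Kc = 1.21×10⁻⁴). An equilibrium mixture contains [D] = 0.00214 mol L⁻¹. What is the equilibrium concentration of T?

(L is a pure liquid — omitted from Kc.)
At equilibrium, Kc = [T]³ / [D]³ = 1.21×10⁻⁴.
([T])³ / (0.00214)³ = 1.21×10⁻⁴
[T]³ = 1.19×10⁻¹² ⇒ [T] = 1.06×10⁻⁴ mol L⁻¹

[T] = 1.06×10⁻⁴ mol L⁻¹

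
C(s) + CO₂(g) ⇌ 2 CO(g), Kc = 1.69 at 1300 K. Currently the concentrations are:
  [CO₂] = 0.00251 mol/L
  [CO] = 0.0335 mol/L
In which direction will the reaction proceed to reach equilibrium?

to the right

(C is a pure solid — omitted from Qc.)
Qc = [CO]² / [CO₂] = (0.0335)² / (0.00251) = 0.447
Qc = 0.447 < Kc = 1.69, so the forward reaction proceeds.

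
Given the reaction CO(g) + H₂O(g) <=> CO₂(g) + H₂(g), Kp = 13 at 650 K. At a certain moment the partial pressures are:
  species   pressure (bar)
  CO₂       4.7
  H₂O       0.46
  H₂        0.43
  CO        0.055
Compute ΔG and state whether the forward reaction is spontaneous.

ΔG = 9.81 kJ/mol; the forward reaction is non-spontaneous

Qp = P(CO₂)·P(H₂) / (P(CO)·P(H₂O)) = (4.7)·(0.43) / ((0.055)·(0.46)) = 79.9
ΔG = RT ln(Qp/Kp) = (8.314 J mol⁻¹ K⁻¹)(650 K) × ln(79.9/13)
   = (5.404 kJ/mol)(1.816) = 9.81 kJ/mol
ΔG > 0, so the forward reaction is non-spontaneous (proceeds in reverse).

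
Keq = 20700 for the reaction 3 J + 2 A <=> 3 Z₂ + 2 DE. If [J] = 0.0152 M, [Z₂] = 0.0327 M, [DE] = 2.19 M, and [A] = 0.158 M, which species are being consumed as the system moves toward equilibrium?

J, A (reactants)

Q = [Z₂]³·[DE]² / ([J]³·[A]²) = (0.0327)³·(2.19)² / ((0.0152)³·(0.158)²) = 1910
Q = 1910 < Keq = 20700: net forward reaction.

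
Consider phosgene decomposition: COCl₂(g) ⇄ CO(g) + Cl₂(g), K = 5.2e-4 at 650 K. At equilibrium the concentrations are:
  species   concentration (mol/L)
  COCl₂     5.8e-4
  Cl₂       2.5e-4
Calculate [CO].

At equilibrium, K = [CO]·[Cl₂] / [COCl₂] = 5.2e-4.
([CO])·(2.5e-4) / (5.8e-4) = 5.2e-4
[CO] = 0.00121 = 0.0012 mol/L

[CO] = 0.0012 mol/L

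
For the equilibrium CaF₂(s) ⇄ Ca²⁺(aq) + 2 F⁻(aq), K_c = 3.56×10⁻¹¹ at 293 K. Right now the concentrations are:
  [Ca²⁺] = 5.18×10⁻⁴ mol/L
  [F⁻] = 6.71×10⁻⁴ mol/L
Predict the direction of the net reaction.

reverse (toward reactants)

(CaF₂ is a pure solid — omitted from Q_c.)
Q_c = [Ca²⁺]·[F⁻]² = (5.18×10⁻⁴)·(6.71×10⁻⁴)² = 2.33×10⁻¹⁰
Q_c = 2.33×10⁻¹⁰ > K_c = 3.56×10⁻¹¹, so the reverse reaction proceeds.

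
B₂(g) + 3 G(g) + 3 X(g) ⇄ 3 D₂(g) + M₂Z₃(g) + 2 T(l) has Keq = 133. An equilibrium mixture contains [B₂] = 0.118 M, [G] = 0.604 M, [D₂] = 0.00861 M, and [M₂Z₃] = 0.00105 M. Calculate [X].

(T is a pure liquid — omitted from Keq.)
At equilibrium, Keq = [D₂]³·[M₂Z₃] / ([B₂]·[G]³·[X]³) = 133.
(0.00861)³·(0.00105) / ((0.118)·(0.604)³·([X])³) = 133
[X]³ = 1.94×10⁻¹⁰ ⇒ [X] = 5.79×10⁻⁴ M

[X] = 5.79×10⁻⁴ M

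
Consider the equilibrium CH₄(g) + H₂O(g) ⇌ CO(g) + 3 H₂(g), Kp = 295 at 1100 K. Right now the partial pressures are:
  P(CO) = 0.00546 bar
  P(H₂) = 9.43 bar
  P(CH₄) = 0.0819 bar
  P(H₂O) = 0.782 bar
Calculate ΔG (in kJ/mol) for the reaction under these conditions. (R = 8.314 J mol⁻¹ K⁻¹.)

ΔG = -13.0 kJ/mol

Qp = P(CO)·P(H₂)³ / (P(CH₄)·P(H₂O)) = (0.00546)·(9.43)³ / ((0.0819)·(0.782)) = 71.5
ΔG = RT ln(Qp/Kp) = (8.314 J mol⁻¹ K⁻¹)(1100 K) × ln(71.5/295)
   = (9.145 kJ/mol)(-1.417) = -13.0 kJ/mol
ΔG < 0, so the forward reaction is spontaneous (proceeds forward).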